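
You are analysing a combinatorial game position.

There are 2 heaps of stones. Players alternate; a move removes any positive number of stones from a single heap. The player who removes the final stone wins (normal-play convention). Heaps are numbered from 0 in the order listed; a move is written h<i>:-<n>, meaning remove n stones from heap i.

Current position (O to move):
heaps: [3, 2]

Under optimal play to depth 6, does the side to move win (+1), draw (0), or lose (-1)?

value((3,2), O) = +1

[(3,2)] O move#1: h0:-1:+1/(2,2)*, h0:-2:-1/(1,2), h0:-3:-1/(0,2), h1:-1:-1/(3,1), h1:-2:-1/(3,0)
[(2,2)] X move#2: h0:-1:-1/(1,2)*, h0:-2:-1/(0,2), h1:-1:-1/(2,1), h1:-2:-1/(2,0)
[(1,2)] O move#3: h0:-1:-1/(0,2), h1:-1:+1/(1,1)*, h1:-2:-1/(1,0)
[(1,1)] X move#4: h0:-1:-1/(0,1)*, h1:-1:-1/(1,0)
[(0,1)] O move#5: h1:-1:+1/(0,0)*
[(0,0)] end (terminal -1, X#6); searched (3,2) to 6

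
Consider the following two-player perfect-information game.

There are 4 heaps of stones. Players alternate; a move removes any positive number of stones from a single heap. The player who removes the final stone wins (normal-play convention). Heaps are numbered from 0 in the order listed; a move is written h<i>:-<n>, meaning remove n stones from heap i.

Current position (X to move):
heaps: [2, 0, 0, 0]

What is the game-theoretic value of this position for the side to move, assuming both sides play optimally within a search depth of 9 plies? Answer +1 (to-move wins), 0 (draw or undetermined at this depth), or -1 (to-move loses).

value((2,0,0,0), X) = +1

p1 X@[(2,0,0,0)]: h0:-1[(1,0,0,0)]-1 h0:-2[(0,0,0,0)]+1*
p2 O@[(0,0,0,0)] terminal -1; root [(2,0,0,0)] d9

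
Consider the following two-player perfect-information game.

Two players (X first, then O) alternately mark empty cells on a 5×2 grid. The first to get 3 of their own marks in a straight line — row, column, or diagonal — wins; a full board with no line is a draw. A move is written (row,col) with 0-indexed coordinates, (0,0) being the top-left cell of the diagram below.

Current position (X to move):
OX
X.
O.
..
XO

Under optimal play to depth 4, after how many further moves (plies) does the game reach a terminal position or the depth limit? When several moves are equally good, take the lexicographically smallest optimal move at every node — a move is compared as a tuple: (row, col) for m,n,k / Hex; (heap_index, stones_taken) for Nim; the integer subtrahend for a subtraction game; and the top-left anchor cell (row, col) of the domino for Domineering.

PV length from [OX/X./O./../XO]: 4 plies

[OX/X./O./../XO] X move#1: (1,1):+0/OX/XX/O./../XO*, (2,1):+0/OX/X./OX/../XO, (3,0):+0/OX/X./O./X./XO, (3,1):+0/OX/X./O./.X/XO
[OX/XX/O./../XO] O move#2: (2,1):+0/OX/XX/OO/../XO*, (3,0):-1/OX/XX/O./O./XO, (3,1):-1/OX/XX/O./.O/XO
[OX/XX/OO/../XO] X move#3: (3,0):-1/OX/XX/OO/X./XO, (3,1):+0/OX/XX/OO/.X/XO*
[OX/XX/OO/.X/XO] O move#4: (3,0):+0/OX/XX/OO/OX/XO*
[OX/XX/OO/OX/XO] end (terminal +0, X#5); searched OX/X./O./../XO to 4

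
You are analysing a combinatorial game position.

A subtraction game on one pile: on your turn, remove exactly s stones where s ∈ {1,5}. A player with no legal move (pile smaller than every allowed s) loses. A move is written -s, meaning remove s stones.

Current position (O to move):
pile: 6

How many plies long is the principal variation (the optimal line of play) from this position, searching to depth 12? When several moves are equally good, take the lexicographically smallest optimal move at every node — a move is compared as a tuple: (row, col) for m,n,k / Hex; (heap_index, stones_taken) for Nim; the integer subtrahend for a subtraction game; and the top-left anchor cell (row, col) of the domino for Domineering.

PV length from [6]: 6 plies

p1 O@[6]: -1[5]-1* -5[1]-1
p2 X@[5]: -1[4]+1* -5[0]+1
p3 O@[4]: -1[3]-1*
p4 X@[3]: -1[2]+1*
p5 O@[2]: -1[1]-1*
p6 X@[1]: -1[0]+1*
p7 O@[0] terminal -1; root [6] d12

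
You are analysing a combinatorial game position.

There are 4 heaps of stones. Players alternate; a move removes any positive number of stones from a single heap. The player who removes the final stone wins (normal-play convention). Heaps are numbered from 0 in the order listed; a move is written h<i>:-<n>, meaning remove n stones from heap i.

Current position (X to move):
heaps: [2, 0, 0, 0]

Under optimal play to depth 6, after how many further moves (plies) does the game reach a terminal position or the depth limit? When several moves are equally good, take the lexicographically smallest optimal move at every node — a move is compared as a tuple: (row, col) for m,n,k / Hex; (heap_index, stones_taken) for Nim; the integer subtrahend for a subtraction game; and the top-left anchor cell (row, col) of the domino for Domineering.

p1 X@[(2,0,0,0)]: h0:-1[(1,0,0,0)]-1 h0:-2[(0,0,0,0)]+1*
p2 O@[(0,0,0,0)] terminal -1; root [(2,0,0,0)] d6

PV length from [(2,0,0,0)]: 1 ply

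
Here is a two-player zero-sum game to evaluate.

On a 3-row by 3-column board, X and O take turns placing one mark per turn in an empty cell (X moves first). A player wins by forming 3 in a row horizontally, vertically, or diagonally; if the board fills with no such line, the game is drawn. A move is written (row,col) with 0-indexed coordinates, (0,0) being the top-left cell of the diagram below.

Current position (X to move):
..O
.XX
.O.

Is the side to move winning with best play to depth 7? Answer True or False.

p1 X@[..O/.XX/.O.]: (0,0)[X.O/.XX/.O.]+1* (0,1)[.XO/.XX/.O.]+0 (1,0)[..O/XXX/.O.]+1 (2,0)[..O/.XX/XO.]+0 (2,2)[..O/.XX/.OX]+1
p2 O@[X.O/.XX/.O.]: (0,1)[XOO/.XX/.O.]-1* (1,0)[X.O/OXX/.O.]-1 (2,0)[X.O/.XX/OO.]-1 (2,2)[X.O/.XX/.OO]-1
p3 X@[XOO/.XX/.O.]: (1,0)[XOO/XXX/.O.]+1* (2,0)[XOO/.XX/XO.]+1 (2,2)[XOO/.XX/.OX]+1
p4 O@[XOO/XXX/.O.] terminal -1; root [..O/.XX/.O.] d7

X winning at [..O/.XX/.O.]: True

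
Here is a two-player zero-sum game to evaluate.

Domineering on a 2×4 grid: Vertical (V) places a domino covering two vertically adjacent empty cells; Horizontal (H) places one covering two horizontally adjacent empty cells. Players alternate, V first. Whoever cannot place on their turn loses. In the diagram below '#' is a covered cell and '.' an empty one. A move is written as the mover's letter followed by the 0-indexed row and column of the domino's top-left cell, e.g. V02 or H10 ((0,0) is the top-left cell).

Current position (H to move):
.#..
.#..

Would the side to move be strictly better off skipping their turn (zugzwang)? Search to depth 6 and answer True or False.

zugzwang(.#../.#.., H) = False

[.#../.#..] H move#1: H02:+1/.###/.#..*, H12:+1/.#../.###
[.###/.#..] V move#2: V00:-1/####/##..*
[####/##..] H move#3: H12:+1/####/####*
[####/####] end (terminal -1, V#4); searched .#../.#.. to 6
if H skipped the turn, V would face:
~ [.#../.#..] V move#1: V00:-1/##../##.., V02:+1/.##./.##.*, V03:+1/.#.#/.#.#
~ [.##./.##.] end (terminal -1, H#2); searched .#../.#.. to 6
compare (H): move=+1 vs pass=-1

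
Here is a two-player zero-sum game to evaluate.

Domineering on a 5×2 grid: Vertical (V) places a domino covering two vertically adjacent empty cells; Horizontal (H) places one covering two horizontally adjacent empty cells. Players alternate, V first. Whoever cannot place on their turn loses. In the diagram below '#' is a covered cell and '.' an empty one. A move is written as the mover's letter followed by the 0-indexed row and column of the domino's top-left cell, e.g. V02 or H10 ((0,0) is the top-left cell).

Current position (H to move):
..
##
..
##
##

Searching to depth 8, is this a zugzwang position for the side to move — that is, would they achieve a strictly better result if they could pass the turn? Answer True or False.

[../##/../##/##] H move#1: H00:+1/##/##/../##/##*, H20:+1/../##/##/##/##
[##/##/../##/##] end (terminal -1, V#2); searched ../##/../##/## to 8
if H skipped the turn, V would face:
~ [../##/../##/##] end (terminal -1, V#1); searched ../##/../##/## to 8
compare (H): move=+1 vs pass=+1

zugzwang(../##/../##/##, H) = False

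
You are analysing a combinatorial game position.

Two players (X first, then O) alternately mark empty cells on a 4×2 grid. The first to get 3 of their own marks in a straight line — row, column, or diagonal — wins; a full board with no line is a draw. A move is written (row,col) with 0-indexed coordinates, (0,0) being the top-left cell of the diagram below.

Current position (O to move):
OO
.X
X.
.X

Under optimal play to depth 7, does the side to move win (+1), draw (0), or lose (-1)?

value(OO/.X/X./.X, O) = 0

ply 1, O at OO/.X/X./.X | (1,0)=-1→OO/OX/X./.X; (2,1)=+0→OO/.X/XO/.X*; (3,0)=-1→OO/.X/X./OX
ply 2, X at OO/.X/XO/.X | (1,0)=+0→OO/XX/XO/.X*; (3,0)=+0→OO/.X/XO/XX
ply 3, O at OO/XX/XO/.X | (3,0)=+0→OO/XX/XO/OX*
ply 4: OO/XX/XO/OX is terminal +0 (X); from OO/.X/X./.X depth 7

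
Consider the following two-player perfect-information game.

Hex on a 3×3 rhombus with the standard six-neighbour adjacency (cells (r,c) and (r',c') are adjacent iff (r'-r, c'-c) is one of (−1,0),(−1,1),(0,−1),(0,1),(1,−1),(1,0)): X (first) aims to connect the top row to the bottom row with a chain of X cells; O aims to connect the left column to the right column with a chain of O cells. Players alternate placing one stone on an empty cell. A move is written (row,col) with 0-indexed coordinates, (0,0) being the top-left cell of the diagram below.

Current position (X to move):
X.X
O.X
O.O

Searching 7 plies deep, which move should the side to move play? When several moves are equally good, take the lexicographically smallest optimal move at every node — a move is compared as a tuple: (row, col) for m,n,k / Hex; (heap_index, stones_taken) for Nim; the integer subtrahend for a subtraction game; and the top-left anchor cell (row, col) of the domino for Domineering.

X's best at [X.X/O.X/O.O]: (2,1)

p1 X@[X.X/O.X/O.O]: (0,1)[XXX/O.X/O.O]-1 (1,1)[X.X/OXX/O.O]-1 (2,1)[X.X/O.X/OXO]+1*
p2 O@[X.X/O.X/OXO] terminal -1; root [X.X/O.X/O.O] d7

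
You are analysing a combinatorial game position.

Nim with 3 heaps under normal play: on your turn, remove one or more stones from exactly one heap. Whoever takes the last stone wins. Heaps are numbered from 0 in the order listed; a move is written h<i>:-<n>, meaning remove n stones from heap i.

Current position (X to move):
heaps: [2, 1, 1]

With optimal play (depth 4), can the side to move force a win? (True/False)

ply 1, X at (2,1,1) | h0:-1=-1→(1,1,1); h0:-2=+1→(0,1,1)*; h1:-1=-1→(2,0,1); h2:-1=-1→(2,1,0)
ply 2, O at (0,1,1) | h1:-1=-1→(0,0,1)*; h2:-1=-1→(0,1,0)
ply 3, X at (0,0,1) | h2:-1=+1→(0,0,0)*
ply 4: (0,0,0) is terminal -1 (O); from (2,1,1) depth 4

X winning at [(2,1,1)]: True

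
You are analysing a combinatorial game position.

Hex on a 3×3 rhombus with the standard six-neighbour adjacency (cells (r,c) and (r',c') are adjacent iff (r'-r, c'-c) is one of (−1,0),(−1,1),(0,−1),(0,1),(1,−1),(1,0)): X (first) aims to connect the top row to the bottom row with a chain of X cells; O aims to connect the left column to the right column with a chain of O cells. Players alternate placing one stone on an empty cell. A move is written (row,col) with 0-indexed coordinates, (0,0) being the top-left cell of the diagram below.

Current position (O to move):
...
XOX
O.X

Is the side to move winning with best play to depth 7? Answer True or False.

O winning at [.../XOX/O.X]: True

p1 O@[.../XOX/O.X]: (0,0)[O../XOX/O.X]-1 (0,1)[.O./XOX/O.X]-1 (0,2)[..O/XOX/O.X]+1* (2,1)[.../XOX/OOX]-1
p2 X@[..O/XOX/O.X] terminal -1; root [.../XOX/O.X] d7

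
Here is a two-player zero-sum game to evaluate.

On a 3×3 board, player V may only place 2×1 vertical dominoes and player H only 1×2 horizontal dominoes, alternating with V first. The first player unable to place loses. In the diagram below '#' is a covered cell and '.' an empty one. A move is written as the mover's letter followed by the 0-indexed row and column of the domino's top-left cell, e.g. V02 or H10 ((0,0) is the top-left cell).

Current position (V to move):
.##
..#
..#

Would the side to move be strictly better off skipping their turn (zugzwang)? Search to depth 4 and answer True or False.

zugzwang(.##/..#/..#, V) = False

ply 1, V at .##/..#/..# | V00=-1→###/#.#/..#; V10=+1→.##/#.#/#.#*; V11=+1→.##/.##/.##
ply 2: .##/#.#/#.# is terminal -1 (H); from .##/..#/..# depth 4
suppose V passes — search the same position with H to move:
pass> ply 1, H at .##/..#/..# | H10=+1→.##/###/..#*; H20=-1→.##/..#/###
pass> ply 2: .##/###/..# is terminal -1 (V); from .##/..#/..# depth 4
for V: play +1, pass -1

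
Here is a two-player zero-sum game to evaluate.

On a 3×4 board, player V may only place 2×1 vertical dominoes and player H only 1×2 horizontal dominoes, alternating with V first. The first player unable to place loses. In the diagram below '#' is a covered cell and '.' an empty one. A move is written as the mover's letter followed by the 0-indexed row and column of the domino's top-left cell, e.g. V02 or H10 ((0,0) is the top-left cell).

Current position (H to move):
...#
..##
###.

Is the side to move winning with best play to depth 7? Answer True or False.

H winning at [...#/..##/###.]: True

ply 1, H at ...#/..##/###. | H00=+1→##.#/..##/###.*; H01=-1→.###/..##/###.; H10=+1→...#/####/###.
ply 2: ##.#/..##/###. is terminal -1 (V); from ...#/..##/###. depth 7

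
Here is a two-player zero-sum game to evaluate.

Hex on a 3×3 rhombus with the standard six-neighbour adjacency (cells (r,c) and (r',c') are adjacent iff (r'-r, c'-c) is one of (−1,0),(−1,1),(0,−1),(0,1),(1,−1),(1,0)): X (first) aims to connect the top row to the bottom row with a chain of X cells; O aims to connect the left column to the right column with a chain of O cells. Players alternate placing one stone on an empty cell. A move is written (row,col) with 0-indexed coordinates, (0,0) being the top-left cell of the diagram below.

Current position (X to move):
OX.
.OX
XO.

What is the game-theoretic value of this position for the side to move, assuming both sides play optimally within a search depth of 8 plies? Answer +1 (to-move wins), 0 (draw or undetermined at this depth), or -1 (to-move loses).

ply 1, X at OX./.OX/XO. | (0,2)=+1→OXX/.OX/XO.*; (1,0)=+1→OX./XOX/XO.; (2,2)=+1→OX./.OX/XOX
ply 2, O at OXX/.OX/XO. | (1,0)=-1→OXX/OOX/XO.*; (2,2)=-1→OXX/.OX/XOO
ply 3, X at OXX/OOX/XO. | (2,2)=+1→OXX/OOX/XOX*
ply 4: OXX/OOX/XOX is terminal -1 (O); from OX./.OX/XO. depth 8

value(OX./.OX/XO., X) = +1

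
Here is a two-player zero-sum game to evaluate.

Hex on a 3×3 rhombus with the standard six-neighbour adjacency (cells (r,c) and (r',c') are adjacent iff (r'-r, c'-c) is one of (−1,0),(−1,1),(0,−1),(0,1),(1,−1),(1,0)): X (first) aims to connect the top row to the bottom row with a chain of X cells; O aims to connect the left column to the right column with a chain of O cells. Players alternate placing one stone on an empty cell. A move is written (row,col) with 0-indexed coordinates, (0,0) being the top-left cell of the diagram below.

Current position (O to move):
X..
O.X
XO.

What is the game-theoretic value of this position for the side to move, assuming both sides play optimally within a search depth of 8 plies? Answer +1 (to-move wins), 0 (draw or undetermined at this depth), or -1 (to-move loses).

ply 1, O at X../O.X/XO. | (0,1)=-1→XO./O.X/XO.; (0,2)=+1→X.O/O.X/XO.*; (1,1)=+1→X../OOX/XO.; (2,2)=-1→X../O.X/XOO
ply 2, X at X.O/O.X/XO. | (0,1)=-1→XXO/O.X/XO.*; (1,1)=-1→X.O/OXX/XO.; (2,2)=-1→X.O/O.X/XOX
ply 3, O at XXO/O.X/XO. | (1,1)=+1→XXO/OOX/XO.*; (2,2)=-1→XXO/O.X/XOO
ply 4: XXO/OOX/XO. is terminal -1 (X); from X../O.X/XO. depth 8

value(X../O.X/XO., O) = +1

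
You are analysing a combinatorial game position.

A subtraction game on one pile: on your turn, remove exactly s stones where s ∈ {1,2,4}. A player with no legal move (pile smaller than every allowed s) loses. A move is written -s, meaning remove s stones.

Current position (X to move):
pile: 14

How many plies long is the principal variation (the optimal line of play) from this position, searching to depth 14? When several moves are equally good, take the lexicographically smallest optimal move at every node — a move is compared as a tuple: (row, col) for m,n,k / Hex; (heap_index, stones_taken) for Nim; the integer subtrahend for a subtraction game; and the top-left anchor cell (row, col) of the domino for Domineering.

[14] X move#1: -1:-1/13, -2:+1/12*, -4:-1/10
[12] O move#2: -1:-1/11*, -2:-1/10, -4:-1/8
[11] X move#3: -1:-1/10, -2:+1/9*, -4:-1/7
[9] O move#4: -1:-1/8*, -2:-1/7, -4:-1/5
[8] X move#5: -1:-1/7, -2:+1/6*, -4:-1/4
[6] O move#6: -1:-1/5*, -2:-1/4, -4:-1/2
[5] X move#7: -1:-1/4, -2:+1/3*, -4:-1/1
[3] O move#8: -1:-1/2*, -2:-1/1
[2] X move#9: -1:-1/1, -2:+1/0*
[0] end (terminal -1, O#10); searched 14 to 14

PV length from [14]: 9 plies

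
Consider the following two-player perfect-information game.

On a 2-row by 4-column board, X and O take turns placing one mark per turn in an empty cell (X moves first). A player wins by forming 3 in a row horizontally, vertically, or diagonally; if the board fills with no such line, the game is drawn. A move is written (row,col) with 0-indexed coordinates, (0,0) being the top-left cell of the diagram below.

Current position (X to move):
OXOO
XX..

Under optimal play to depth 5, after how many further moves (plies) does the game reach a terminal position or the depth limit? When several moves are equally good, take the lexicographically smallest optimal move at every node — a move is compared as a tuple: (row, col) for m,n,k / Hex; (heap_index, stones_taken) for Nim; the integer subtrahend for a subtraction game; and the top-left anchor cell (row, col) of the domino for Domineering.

PV length from [OXOO/XX..]: 1 ply

[OXOO/XX..] X move#1: (1,2):+1/OXOO/XXX.*, (1,3):+0/OXOO/XX.X
[OXOO/XXX.] end (terminal -1, O#2); searched OXOO/XX.. to 5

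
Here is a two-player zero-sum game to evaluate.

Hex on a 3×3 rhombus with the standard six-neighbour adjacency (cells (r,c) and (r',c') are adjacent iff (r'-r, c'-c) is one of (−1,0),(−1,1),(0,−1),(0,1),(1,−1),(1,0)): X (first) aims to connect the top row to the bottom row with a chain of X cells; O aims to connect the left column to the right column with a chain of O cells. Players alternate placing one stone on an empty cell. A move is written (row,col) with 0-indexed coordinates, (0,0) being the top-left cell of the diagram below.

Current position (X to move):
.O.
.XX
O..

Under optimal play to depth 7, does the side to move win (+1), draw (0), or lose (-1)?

ply 1, X at .O./.XX/O.. | (0,0)=+1→XO./.XX/O..*; (0,2)=+1→.OX/.XX/O..; (1,0)=+1→.O./XXX/O..; (2,1)=-1→.O./.XX/OX.; (2,2)=-1→.O./.XX/O.X
ply 2, O at XO./.XX/O.. | (0,2)=-1→XOO/.XX/O..*; (1,0)=-1→XO./OXX/O..; (2,1)=-1→XO./.XX/OO.; (2,2)=-1→XO./.XX/O.O
ply 3, X at XOO/.XX/O.. | (1,0)=+1→XOO/XXX/O..*; (2,1)=-1→XOO/.XX/OX.; (2,2)=-1→XOO/.XX/O.X
ply 4, O at XOO/XXX/O.. | (2,1)=-1→XOO/XXX/OO.*; (2,2)=-1→XOO/XXX/O.O
ply 5, X at XOO/XXX/OO. | (2,2)=+1→XOO/XXX/OOX*
ply 6: XOO/XXX/OOX is terminal -1 (O); from .O./.XX/O.. depth 7

value(.O./.XX/O.., X) = +1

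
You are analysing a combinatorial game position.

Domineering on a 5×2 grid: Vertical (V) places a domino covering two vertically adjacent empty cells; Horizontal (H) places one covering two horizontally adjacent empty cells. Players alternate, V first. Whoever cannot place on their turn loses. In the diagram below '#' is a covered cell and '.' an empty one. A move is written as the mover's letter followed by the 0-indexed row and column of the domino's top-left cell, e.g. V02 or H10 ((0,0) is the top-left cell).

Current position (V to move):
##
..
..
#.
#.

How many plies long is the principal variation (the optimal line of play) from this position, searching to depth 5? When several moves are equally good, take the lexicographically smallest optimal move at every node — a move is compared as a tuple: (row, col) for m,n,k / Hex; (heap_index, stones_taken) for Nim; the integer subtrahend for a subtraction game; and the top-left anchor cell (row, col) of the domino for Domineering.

PV length from [##/../../#./#.]: 1 ply

[##/../../#./#.] V move#1: V10:+1/##/#./#./#./#.*, V11:+1/##/.#/.#/#./#., V21:-1/##/../.#/##/#., V31:-1/##/../../##/##
[##/#./#./#./#.] end (terminal -1, H#2); searched ##/../../#./#. to 5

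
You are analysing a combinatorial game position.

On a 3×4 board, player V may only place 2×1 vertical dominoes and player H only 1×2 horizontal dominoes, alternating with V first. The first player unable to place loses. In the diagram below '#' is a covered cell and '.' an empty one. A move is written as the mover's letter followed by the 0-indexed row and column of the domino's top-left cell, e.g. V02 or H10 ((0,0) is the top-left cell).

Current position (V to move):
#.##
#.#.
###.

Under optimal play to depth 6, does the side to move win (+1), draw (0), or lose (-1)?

[#.##/#.#./###.] V move#1: V01:+1/####/###./###.*, V13:+1/#.##/#.##/####
[####/###./###.] end (terminal -1, H#2); searched #.##/#.#./###. to 6

value(#.##/#.#./###., V) = +1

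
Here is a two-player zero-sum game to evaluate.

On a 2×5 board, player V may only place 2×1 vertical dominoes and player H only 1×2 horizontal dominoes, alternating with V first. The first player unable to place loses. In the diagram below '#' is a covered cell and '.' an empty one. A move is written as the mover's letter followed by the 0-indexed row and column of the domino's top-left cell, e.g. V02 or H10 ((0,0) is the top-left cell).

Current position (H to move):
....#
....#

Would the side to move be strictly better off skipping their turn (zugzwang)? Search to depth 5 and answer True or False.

[....#/....#] H move#1: H00:-1/##..#/....#, H01:+1/.##.#/....#*, H02:-1/..###/....#, H10:-1/....#/##..#, H11:+1/....#/.##.#, H12:-1/....#/..###
[.##.#/....#] V move#2: V00:-1/###.#/#...#*, V03:-1/.####/...##
[###.#/#...#] H move#3: H11:-1/###.#/###.#, H12:+1/###.#/#.###*
[###.#/#.###] end (terminal -1, V#4); searched ....#/....# to 5
if H skipped the turn, V would face:
~ [....#/....#] V move#1: V00:-1/#...#/#...#*, V01:-1/.#..#/.#..#, V02:-1/..#.#/..#.#, V03:-1/...##/...##
~ [#...#/#...#] H move#2: H01:+1/###.#/#...#*, H02:+1/#.###/#...#, H11:+1/#...#/###.#, H12:+1/#...#/#.###
~ [###.#/#...#] V move#3: V03:-1/#####/#..##*
~ [#####/#..##] H move#4: H11:+1/#####/#####*
~ [#####/#####] end (terminal -1, V#5); searched ....#/....# to 5
compare (H): move=+1 vs pass=+1

zugzwang(....#/....#, H) = False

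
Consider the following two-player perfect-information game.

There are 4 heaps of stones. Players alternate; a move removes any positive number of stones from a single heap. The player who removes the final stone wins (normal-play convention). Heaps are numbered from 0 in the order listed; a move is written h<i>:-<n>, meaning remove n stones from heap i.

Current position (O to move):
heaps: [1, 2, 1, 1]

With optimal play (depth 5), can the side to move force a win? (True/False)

O winning at [(1,2,1,1)]: True

p1 O@[(1,2,1,1)]: h0:-1[(0,2,1,1)]-1 h1:-1[(1,1,1,1)]+1* h1:-2[(1,0,1,1)]-1 h2:-1[(1,2,0,1)]-1 h3:-1[(1,2,1,0)]-1
p2 X@[(1,1,1,1)]: h0:-1[(0,1,1,1)]-1* h1:-1[(1,0,1,1)]-1 h2:-1[(1,1,0,1)]-1 h3:-1[(1,1,1,0)]-1
p3 O@[(0,1,1,1)]: h1:-1[(0,0,1,1)]+1* h2:-1[(0,1,0,1)]+1 h3:-1[(0,1,1,0)]+1
p4 X@[(0,0,1,1)]: h2:-1[(0,0,0,1)]-1* h3:-1[(0,0,1,0)]-1
p5 O@[(0,0,0,1)]: h3:-1[(0,0,0,0)]+1*
p6 X@[(0,0,0,0)] terminal -1; root [(1,2,1,1)] d5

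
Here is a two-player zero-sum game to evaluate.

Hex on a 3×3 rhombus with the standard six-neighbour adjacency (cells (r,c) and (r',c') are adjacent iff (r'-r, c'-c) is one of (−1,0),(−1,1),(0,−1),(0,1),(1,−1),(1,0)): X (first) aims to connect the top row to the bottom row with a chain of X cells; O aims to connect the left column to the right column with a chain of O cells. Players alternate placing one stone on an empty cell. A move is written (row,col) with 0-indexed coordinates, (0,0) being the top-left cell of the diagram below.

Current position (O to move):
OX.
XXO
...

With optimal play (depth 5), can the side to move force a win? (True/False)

[OX./XXO/...] O move#1: (0,2):-1/OXO/XXO/...*, (2,0):-1/OX./XXO/O.., (2,1):-1/OX./XXO/.O., (2,2):-1/OX./XXO/..O
[OXO/XXO/...] X move#2: (2,0):+1/OXO/XXO/X..*, (2,1):+1/OXO/XXO/.X., (2,2):+1/OXO/XXO/..X
[OXO/XXO/X..] end (terminal -1, O#3); searched OX./XXO/... to 5

O winning at [OX./XXO/...]: False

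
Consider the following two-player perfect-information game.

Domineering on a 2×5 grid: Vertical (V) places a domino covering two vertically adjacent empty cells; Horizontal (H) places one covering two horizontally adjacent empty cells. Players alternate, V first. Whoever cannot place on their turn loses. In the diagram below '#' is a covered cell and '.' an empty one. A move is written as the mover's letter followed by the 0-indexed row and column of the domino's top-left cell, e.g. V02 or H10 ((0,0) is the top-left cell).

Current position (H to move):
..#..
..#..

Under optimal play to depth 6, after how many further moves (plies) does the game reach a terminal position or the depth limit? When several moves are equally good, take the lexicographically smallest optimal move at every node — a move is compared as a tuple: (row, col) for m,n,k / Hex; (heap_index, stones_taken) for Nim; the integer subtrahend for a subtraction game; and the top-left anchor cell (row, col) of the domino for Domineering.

PV length from [..#../..#..]: 4 plies

p1 H@[..#../..#..]: H00[###../..#..]-1* H03[..###/..#..]-1 H10[..#../###..]-1 H13[..#../..###]-1
p2 V@[###../..#..]: V03[####./..##.]+1* V04[###.#/..#.#]+1
p3 H@[####./..##.]: H10[####./####.]-1*
p4 V@[####./####.]: V04[#####/#####]+1*
p5 H@[#####/#####] terminal -1; root [..#../..#..] d6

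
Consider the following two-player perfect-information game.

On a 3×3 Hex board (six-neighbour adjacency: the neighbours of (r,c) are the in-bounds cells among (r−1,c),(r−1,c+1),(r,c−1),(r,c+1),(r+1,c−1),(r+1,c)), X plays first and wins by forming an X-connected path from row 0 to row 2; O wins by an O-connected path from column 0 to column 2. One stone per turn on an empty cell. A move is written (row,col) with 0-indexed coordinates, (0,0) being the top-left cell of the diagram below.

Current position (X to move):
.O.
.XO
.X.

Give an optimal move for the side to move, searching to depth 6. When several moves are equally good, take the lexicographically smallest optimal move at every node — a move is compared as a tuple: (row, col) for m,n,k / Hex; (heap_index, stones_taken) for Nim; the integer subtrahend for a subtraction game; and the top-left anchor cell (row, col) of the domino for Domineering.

p1 X@[.O./.XO/.X.]: (0,0)[XO./.XO/.X.]+1* (0,2)[.OX/.XO/.X.]+1 (1,0)[.O./XXO/.X.]+1 (2,0)[.O./.XO/XX.]-1 (2,2)[.O./.XO/.XX]-1
p2 O@[XO./.XO/.X.]: (0,2)[XOO/.XO/.X.]-1* (1,0)[XO./OXO/.X.]-1 (2,0)[XO./.XO/OX.]-1 (2,2)[XO./.XO/.XO]-1
p3 X@[XOO/.XO/.X.]: (1,0)[XOO/XXO/.X.]+1* (2,0)[XOO/.XO/XX.]-1 (2,2)[XOO/.XO/.XX]-1
p4 O@[XOO/XXO/.X.] terminal -1; root [.O./.XO/.X.] d6

X's best at [.O./.XO/.X.]: (0,0)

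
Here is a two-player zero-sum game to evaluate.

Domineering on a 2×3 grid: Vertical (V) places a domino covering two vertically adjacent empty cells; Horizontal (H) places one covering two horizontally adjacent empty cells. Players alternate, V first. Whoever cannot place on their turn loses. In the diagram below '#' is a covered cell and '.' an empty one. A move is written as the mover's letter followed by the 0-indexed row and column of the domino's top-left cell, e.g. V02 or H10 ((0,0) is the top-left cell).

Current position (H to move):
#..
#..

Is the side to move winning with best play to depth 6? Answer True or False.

H winning at [#../#..]: True

[#../#..] H move#1: H01:+1/###/#..*, H11:+1/#../###
[###/#..] end (terminal -1, V#2); searched #../#.. to 6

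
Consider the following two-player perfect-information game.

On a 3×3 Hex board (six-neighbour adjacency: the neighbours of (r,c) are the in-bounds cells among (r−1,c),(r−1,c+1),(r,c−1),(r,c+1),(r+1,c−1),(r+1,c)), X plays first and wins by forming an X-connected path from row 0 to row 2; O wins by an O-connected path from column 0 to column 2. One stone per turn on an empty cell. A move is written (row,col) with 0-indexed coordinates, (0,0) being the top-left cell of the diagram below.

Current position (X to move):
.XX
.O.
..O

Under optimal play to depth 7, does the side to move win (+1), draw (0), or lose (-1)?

p1 X@[.XX/.O./..O]: (0,0)[XXX/.O./..O]-1* (1,0)[.XX/XO./..O]-1 (1,2)[.XX/.OX/..O]-1 (2,0)[.XX/.O./X.O]-1 (2,1)[.XX/.O./.XO]-1
p2 O@[XXX/.O./..O]: (1,0)[XXX/OO./..O]+1* (1,2)[XXX/.OO/..O]+1 (2,0)[XXX/.O./O.O]+1 (2,1)[XXX/.O./.OO]+1
p3 X@[XXX/OO./..O]: (1,2)[XXX/OOX/..O]-1* (2,0)[XXX/OO./X.O]-1 (2,1)[XXX/OO./.XO]-1
p4 O@[XXX/OOX/..O]: (2,0)[XXX/OOX/O.O]-1 (2,1)[XXX/OOX/.OO]+1*
p5 X@[XXX/OOX/.OO] terminal -1; root [.XX/.O./..O] d7

value(.XX/.O./..O, X) = -1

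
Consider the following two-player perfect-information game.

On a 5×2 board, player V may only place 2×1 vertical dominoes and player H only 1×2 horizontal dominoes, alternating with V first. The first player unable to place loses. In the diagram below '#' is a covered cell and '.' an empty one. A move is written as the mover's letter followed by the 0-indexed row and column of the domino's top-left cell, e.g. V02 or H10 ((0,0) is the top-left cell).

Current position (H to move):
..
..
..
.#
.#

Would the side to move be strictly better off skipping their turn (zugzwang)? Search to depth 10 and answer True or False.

[../../../.#/.#] H move#1: H00:-1/##/../../.#/.#, H10:+1/../##/../.#/.#*, H20:-1/../../##/.#/.#
[../##/../.#/.#] V move#2: V20:-1/../##/#./##/.#*, V30:-1/../##/../##/##
[../##/#./##/.#] H move#3: H00:+1/##/##/#./##/.#*
[##/##/#./##/.#] end (terminal -1, V#4); searched ../../../.#/.# to 10
pass branch (V moves first from the same position):
  | [../../../.#/.#] V move#1: V00:+1/#./#./../.#/.#*, V01:+1/.#/.#/../.#/.#, V10:+1/../#./#./.#/.#, V11:+1/../.#/.#/.#/.#, V20:-1/../../#./##/.#, V30:-1/../../../##/##
  | [#./#./../.#/.#] H move#2: H20:-1/#./#./##/.#/.#*
  | [#./#./##/.#/.#] V move#3: V01:+1/##/##/##/.#/.#*, V30:+1/#./#./##/##/##
  | [##/##/##/.#/.#] end (terminal -1, H#4); searched ../../../.#/.# to 10
H moving scores +1; H passing scores -1

zugzwang(../../../.#/.#, H) = False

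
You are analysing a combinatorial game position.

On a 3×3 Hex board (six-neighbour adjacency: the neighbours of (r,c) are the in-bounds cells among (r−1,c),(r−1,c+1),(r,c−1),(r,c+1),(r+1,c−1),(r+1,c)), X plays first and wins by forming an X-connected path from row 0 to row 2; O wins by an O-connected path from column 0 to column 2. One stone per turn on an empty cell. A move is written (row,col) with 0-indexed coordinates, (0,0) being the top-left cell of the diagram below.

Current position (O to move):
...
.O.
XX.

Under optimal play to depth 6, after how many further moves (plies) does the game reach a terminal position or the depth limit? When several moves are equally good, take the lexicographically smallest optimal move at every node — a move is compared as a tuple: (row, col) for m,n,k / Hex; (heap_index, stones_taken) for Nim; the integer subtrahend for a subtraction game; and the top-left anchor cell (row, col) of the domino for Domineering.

PV length from [.../.O./XX.]: 5 plies

[.../.O./XX.] O move#1: (0,0):+1/O../.O./XX.*, (0,1):+1/.O./.O./XX., (0,2):-1/..O/.O./XX., (1,0):+1/.../OO./XX., (1,2):-1/.../.OO/XX., (2,2):-1/.../.O./XXO
[O../.O./XX.] X move#2: (0,1):-1/OX./.O./XX.*, (0,2):-1/O.X/.O./XX., (1,0):-1/O../XO./XX., (1,2):-1/O../.OX/XX., (2,2):-1/O../.O./XXX
[OX./.O./XX.] O move#3: (0,2):-1/OXO/.O./XX., (1,0):+1/OX./OO./XX.*, (1,2):-1/OX./.OO/XX., (2,2):-1/OX./.O./XXO
[OX./OO./XX.] X move#4: (0,2):-1/OXX/OO./XX.*, (1,2):-1/OX./OOX/XX., (2,2):-1/OX./OO./XXX
[OXX/OO./XX.] O move#5: (1,2):+1/OXX/OOO/XX.*, (2,2):-1/OXX/OO./XXO
[OXX/OOO/XX.] end (terminal -1, X#6); searched .../.O./XX. to 6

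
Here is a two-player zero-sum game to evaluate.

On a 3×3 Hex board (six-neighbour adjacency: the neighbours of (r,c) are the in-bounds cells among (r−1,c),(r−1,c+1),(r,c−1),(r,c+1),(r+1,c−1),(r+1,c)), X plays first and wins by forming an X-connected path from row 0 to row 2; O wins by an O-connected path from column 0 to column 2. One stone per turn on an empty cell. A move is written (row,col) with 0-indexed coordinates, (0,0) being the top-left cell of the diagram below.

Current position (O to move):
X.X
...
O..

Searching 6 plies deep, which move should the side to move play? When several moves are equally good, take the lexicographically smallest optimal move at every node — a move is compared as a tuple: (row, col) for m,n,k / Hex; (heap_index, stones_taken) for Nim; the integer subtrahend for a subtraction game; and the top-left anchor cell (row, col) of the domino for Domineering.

O's best at [X.X/.../O..]: (1,2)

p1 O@[X.X/.../O..]: (0,1)[XOX/.../O..]-1 (1,0)[X.X/O../O..]-1 (1,1)[X.X/.O./O..]-1 (1,2)[X.X/..O/O..]+1* (2,1)[X.X/.../OO.]+1 (2,2)[X.X/.../O.O]-1
p2 X@[X.X/..O/O..]: (0,1)[XXX/..O/O..]-1* (1,0)[X.X/X.O/O..]-1 (1,1)[X.X/.XO/O..]-1 (2,1)[X.X/..O/OX.]-1 (2,2)[X.X/..O/O.X]-1
p3 O@[XXX/..O/O..]: (1,0)[XXX/O.O/O..]+1* (1,1)[XXX/.OO/O..]+1 (2,1)[XXX/..O/OO.]+1 (2,2)[XXX/..O/O.O]+1
p4 X@[XXX/O.O/O..]: (1,1)[XXX/OXO/O..]-1* (2,1)[XXX/O.O/OX.]-1 (2,2)[XXX/O.O/O.X]-1
p5 O@[XXX/OXO/O..]: (2,1)[XXX/OXO/OO.]+1* (2,2)[XXX/OXO/O.O]-1
p6 X@[XXX/OXO/OO.] terminal -1; root [X.X/.../O..] d6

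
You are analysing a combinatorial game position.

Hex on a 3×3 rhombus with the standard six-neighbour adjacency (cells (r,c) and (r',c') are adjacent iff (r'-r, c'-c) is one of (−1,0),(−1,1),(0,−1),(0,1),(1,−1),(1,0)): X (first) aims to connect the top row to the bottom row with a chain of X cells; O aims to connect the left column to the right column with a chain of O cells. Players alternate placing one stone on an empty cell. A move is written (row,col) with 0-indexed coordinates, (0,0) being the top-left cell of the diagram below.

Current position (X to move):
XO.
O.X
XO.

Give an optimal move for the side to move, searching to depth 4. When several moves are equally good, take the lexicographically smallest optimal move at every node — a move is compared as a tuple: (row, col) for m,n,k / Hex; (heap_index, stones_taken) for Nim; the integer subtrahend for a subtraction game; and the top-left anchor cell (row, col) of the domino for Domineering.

ply 1, X at XO./O.X/XO. | (0,2)=+1→XOX/O.X/XO.*; (1,1)=-1→XO./OXX/XO.; (2,2)=-1→XO./O.X/XOX
ply 2, O at XOX/O.X/XO. | (1,1)=-1→XOX/OOX/XO.*; (2,2)=-1→XOX/O.X/XOO
ply 3, X at XOX/OOX/XO. | (2,2)=+1→XOX/OOX/XOX*
ply 4: XOX/OOX/XOX is terminal -1 (O); from XO./O.X/XO. depth 4

X's best at [XO./O.X/XO.]: (0,2)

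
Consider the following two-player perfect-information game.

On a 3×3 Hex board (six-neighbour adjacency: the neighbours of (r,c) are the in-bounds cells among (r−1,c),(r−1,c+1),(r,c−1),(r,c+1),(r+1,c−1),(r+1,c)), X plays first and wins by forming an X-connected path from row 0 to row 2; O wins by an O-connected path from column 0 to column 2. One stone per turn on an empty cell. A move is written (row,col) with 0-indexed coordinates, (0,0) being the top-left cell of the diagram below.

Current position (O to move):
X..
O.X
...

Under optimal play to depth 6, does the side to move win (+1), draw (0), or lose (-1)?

[X../O.X/...] O move#1: (0,1):-1/XO./O.X/..., (0,2):+1/X.O/O.X/...*, (1,1):-1/X../OOX/..., (2,0):-1/X../O.X/O.., (2,1):-1/X../O.X/.O., (2,2):-1/X../O.X/..O
[X.O/O.X/...] X move#2: (0,1):-1/XXO/O.X/...*, (1,1):-1/X.O/OXX/..., (2,0):-1/X.O/O.X/X.., (2,1):-1/X.O/O.X/.X., (2,2):-1/X.O/O.X/..X
[XXO/O.X/...] O move#3: (1,1):+1/XXO/OOX/...*, (2,0):-1/XXO/O.X/O.., (2,1):-1/XXO/O.X/.O., (2,2):-1/XXO/O.X/..O
[XXO/OOX/...] end (terminal -1, X#4); searched X../O.X/... to 6

value(X../O.X/..., O) = +1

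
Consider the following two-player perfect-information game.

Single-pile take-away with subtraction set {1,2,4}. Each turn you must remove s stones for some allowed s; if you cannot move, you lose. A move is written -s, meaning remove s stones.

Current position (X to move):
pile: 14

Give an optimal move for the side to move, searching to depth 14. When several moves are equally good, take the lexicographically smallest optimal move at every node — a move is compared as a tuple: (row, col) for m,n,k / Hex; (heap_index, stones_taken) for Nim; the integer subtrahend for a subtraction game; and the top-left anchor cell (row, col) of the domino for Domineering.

X's best at [14]: -2

ply 1, X at 14 | -1=-1→13; -2=+1→12*; -4=-1→10
ply 2, O at 12 | -1=-1→11*; -2=-1→10; -4=-1→8
ply 3, X at 11 | -1=-1→10; -2=+1→9*; -4=-1→7
ply 4, O at 9 | -1=-1→8*; -2=-1→7; -4=-1→5
ply 5, X at 8 | -1=-1→7; -2=+1→6*; -4=-1→4
ply 6, O at 6 | -1=-1→5*; -2=-1→4; -4=-1→2
ply 7, X at 5 | -1=-1→4; -2=+1→3*; -4=-1→1
ply 8, O at 3 | -1=-1→2*; -2=-1→1
ply 9, X at 2 | -1=-1→1; -2=+1→0*
ply 10: 0 is terminal -1 (O); from 14 depth 14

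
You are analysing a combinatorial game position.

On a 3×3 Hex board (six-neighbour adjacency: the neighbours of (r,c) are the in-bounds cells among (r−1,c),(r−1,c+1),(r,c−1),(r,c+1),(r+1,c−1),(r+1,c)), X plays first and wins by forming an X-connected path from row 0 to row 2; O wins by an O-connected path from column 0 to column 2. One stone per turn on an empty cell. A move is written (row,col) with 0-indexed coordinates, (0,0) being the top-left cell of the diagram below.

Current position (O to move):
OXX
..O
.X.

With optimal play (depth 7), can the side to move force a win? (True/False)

p1 O@[OXX/..O/.X.]: (1,0)[OXX/O.O/.X.]-1 (1,1)[OXX/.OO/.X.]+1* (2,0)[OXX/..O/OX.]-1 (2,2)[OXX/..O/.XO]-1
p2 X@[OXX/.OO/.X.]: (1,0)[OXX/XOO/.X.]-1* (2,0)[OXX/.OO/XX.]-1 (2,2)[OXX/.OO/.XX]-1
p3 O@[OXX/XOO/.X.]: (2,0)[OXX/XOO/OX.]+1* (2,2)[OXX/XOO/.XO]-1
p4 X@[OXX/XOO/OX.] terminal -1; root [OXX/..O/.X.] d7

O winning at [OXX/..O/.X.]: True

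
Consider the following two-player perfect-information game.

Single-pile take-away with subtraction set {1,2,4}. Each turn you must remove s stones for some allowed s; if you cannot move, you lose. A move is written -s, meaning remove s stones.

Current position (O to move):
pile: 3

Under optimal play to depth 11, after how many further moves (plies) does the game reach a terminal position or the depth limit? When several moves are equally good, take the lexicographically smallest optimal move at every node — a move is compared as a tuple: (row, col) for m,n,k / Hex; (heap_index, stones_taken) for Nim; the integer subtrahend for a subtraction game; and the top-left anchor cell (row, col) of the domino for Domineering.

ply 1, O at 3 | -1=-1→2*; -2=-1→1
ply 2, X at 2 | -1=-1→1; -2=+1→0*
ply 3: 0 is terminal -1 (O); from 3 depth 11

PV length from [3]: 2 plies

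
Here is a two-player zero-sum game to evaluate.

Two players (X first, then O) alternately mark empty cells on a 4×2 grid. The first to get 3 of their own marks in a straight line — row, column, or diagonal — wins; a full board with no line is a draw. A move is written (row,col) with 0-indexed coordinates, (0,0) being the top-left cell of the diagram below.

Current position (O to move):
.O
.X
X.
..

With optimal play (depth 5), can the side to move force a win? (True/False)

O winning at [.O/.X/X./..]: False

p1 O@[.O/.X/X./..]: (0,0)[OO/.X/X./..]+0* (1,0)[.O/OX/X./..]+0 (2,1)[.O/.X/XO/..]-1 (3,0)[.O/.X/X./O.]+0 (3,1)[.O/.X/X./.O]-1
p2 X@[OO/.X/X./..]: (1,0)[OO/XX/X./..]+0* (2,1)[OO/.X/XX/..]+0 (3,0)[OO/.X/X./X.]+0 (3,1)[OO/.X/X./.X]+0
p3 O@[OO/XX/X./..]: (2,1)[OO/XX/XO/..]-1 (3,0)[OO/XX/X./O.]+0* (3,1)[OO/XX/X./.O]-1
p4 X@[OO/XX/X./O.]: (2,1)[OO/XX/XX/O.]+0* (3,1)[OO/XX/X./OX]+0
p5 O@[OO/XX/XX/O.]: (3,1)[OO/XX/XX/OO]+0*
p6 X@[OO/XX/XX/OO] terminal +0; root [.O/.X/X./..] d5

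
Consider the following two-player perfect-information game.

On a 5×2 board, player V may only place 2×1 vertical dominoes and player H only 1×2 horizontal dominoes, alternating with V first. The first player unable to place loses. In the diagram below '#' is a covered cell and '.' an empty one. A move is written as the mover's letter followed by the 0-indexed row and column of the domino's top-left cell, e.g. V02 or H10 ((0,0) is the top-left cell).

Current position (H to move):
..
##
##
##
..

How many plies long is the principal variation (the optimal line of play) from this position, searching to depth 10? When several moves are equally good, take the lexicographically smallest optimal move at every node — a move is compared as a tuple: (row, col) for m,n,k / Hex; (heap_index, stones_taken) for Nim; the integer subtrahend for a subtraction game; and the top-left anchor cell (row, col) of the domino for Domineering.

p1 H@[../##/##/##/..]: H00[##/##/##/##/..]+1* H40[../##/##/##/##]+1
p2 V@[##/##/##/##/..] terminal -1; root [../##/##/##/..] d10

PV length from [../##/##/##/..]: 1 ply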